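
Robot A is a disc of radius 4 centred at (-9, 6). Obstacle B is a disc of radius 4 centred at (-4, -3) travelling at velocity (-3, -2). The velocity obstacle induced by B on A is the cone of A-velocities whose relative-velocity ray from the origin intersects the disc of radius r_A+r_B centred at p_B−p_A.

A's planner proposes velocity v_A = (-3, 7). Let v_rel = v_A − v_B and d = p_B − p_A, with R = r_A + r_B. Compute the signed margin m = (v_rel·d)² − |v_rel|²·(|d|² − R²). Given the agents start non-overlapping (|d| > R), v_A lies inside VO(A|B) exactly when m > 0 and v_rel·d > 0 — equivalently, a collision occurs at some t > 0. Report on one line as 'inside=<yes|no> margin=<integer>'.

d = (5, -9),  |d|² = 106;  R = 4+4 = 8,  c = 106−8² = 42
v_rel = (0, 9),  |v_rel|² = 81;  v_rel·d = (0)·(5) + (9)·(-9) = -81
81·t² + 162·t + 42 = 0  ⇒  m = (-81)² − 81·42 = 3159
m = 3159 > 0,  v_rel·d = -81 < 0  ⇒  outside

inside=no margin=3159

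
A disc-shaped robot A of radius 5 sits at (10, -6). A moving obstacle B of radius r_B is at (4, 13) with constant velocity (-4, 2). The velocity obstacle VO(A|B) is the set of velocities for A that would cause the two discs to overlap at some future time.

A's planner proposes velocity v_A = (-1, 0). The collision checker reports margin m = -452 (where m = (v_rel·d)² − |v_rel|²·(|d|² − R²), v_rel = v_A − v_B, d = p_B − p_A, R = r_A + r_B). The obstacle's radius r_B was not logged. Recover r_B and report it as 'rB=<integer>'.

m = -452
d = (-6, 19);  v_rel = (3, -2),  |v_rel|² = 13
v_rel×d = (3)·(19) − (-2)·(-6) = 45
since m = R²·13 − 45²:  R² = (2025 + -452) / 13 = 121
R = √121 = 11  ⇒  r_B = 11 − 5 = 6

rB=6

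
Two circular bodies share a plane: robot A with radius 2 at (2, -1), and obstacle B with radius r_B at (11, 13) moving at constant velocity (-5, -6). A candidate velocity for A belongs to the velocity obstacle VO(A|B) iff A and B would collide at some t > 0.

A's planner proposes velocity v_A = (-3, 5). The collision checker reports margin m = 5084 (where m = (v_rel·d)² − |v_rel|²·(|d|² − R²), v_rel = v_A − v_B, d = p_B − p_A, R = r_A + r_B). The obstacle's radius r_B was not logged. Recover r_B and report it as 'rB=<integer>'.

m = 5084
d = (9, 14);  v_rel = (2, 11),  |v_rel|² = 125
v_rel×d = (2)·(14) − (11)·(9) = -71
since m = R²·125 − (-71)²:  R² = (5041 + 5084) / 125 = 81
R = √81 = 9  ⇒  r_B = 9 − 2 = 7

rB=7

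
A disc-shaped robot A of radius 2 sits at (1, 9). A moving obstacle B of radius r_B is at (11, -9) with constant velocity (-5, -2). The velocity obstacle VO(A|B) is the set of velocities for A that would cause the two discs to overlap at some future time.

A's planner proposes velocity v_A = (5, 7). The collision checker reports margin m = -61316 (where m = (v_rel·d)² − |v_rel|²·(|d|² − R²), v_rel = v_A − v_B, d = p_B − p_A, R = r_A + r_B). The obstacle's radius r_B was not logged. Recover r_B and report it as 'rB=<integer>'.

m = -61316
d = (10, -18);  v_rel = (10, 9),  |v_rel|² = 181
v_rel×d = (10)·(-18) − (9)·(10) = -270
since m = R²·181 − (-270)²:  R² = (72900 + -61316) / 181 = 64
R = √64 = 8  ⇒  r_B = 8 − 2 = 6

rB=6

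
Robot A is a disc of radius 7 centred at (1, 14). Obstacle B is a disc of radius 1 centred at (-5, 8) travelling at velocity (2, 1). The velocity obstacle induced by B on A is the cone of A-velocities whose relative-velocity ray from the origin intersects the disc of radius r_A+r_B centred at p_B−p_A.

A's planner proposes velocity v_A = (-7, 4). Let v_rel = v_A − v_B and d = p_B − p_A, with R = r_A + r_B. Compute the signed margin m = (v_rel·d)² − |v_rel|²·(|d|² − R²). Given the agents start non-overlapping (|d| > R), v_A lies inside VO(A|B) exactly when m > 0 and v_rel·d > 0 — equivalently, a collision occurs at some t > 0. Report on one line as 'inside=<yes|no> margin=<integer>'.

d = (-6, -6),  |d|² = 72;  R = 7+1 = 8,  c = 72−8² = 8
v_rel = (-9, 3),  |v_rel|² = 90;  v_rel·d = (-9)·(-6) + (3)·(-6) = 36
90·t² − 72·t + 8 = 0  ⇒  m = 36² − 90·8 = 576
m = 576 > 0,  v_rel·d = 36 > 0  ⇒  inside

inside=yes margin=576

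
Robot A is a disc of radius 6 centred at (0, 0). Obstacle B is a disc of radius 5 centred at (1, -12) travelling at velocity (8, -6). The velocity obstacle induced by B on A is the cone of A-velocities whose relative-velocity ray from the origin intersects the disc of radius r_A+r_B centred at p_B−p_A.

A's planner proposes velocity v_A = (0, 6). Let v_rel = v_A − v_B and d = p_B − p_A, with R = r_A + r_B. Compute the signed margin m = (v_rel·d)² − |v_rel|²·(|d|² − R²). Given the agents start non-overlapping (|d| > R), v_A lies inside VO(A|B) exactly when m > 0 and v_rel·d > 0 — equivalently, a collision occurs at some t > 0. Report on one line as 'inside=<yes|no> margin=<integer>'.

d = (1, -12),  |d|² = 145;  R = 6+5 = 11,  c = 145−11² = 24
v_rel = (-8, 12),  |v_rel|² = 208;  v_rel·d = (-8)·(1) + (12)·(-12) = -152
208·t² + 304·t + 24 = 0  ⇒  m = (-152)² − 208·24 = 18112
m = 18112 > 0,  v_rel·d = -152 < 0  ⇒  outside

inside=no margin=18112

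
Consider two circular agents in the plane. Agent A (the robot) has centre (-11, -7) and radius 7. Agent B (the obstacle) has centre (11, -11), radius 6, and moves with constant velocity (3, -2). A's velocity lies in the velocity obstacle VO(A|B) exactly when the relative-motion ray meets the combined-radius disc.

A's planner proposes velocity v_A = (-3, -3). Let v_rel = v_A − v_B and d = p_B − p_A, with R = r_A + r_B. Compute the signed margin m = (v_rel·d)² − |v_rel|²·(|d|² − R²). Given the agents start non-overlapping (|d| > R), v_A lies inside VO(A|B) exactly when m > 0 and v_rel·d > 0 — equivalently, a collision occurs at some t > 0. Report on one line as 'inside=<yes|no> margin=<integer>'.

d = (22, -4),  |d|² = 500;  R = 7+6 = 13,  c = 500−13² = 331
v_rel = (-6, -1),  |v_rel|² = 37;  v_rel·d = (-6)·(22) + (-1)·(-4) = -128
37·t² + 256·t + 331 = 0  ⇒  m = (-128)² − 37·331 = 4137
m = 4137 > 0,  v_rel·d = -128 < 0  ⇒  outside

inside=no margin=4137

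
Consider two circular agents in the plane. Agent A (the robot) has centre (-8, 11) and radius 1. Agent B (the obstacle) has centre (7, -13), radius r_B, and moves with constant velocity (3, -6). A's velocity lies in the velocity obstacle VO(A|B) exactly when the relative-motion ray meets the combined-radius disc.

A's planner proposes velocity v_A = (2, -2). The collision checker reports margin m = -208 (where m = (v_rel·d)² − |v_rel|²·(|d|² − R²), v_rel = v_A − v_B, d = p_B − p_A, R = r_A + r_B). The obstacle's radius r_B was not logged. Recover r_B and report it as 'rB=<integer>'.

m = -208
d = (15, -24);  v_rel = (-1, 4),  |v_rel|² = 17
v_rel×d = (-1)·(-24) − (4)·(15) = -36
since m = R²·17 − (-36)²:  R² = (1296 + -208) / 17 = 64
R = √64 = 8  ⇒  r_B = 8 − 1 = 7

rB=7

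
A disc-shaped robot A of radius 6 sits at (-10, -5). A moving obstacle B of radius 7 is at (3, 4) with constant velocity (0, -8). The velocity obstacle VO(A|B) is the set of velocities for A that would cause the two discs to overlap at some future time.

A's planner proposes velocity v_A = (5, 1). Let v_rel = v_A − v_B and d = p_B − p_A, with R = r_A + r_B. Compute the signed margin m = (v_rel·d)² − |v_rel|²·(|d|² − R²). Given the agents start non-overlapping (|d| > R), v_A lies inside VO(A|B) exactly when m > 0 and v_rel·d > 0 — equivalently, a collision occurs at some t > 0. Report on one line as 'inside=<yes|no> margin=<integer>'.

d = (13, 9),  |d|² = 250;  R = 6+7 = 13,  c = 250−13² = 81
v_rel = (5, 9),  |v_rel|² = 106;  v_rel·d = (5)·(13) + (9)·(9) = 146
106·t² − 292·t + 81 = 0  ⇒  m = 146² − 106·81 = 12730
m = 12730 > 0,  v_rel·d = 146 > 0  ⇒  inside

inside=yes margin=12730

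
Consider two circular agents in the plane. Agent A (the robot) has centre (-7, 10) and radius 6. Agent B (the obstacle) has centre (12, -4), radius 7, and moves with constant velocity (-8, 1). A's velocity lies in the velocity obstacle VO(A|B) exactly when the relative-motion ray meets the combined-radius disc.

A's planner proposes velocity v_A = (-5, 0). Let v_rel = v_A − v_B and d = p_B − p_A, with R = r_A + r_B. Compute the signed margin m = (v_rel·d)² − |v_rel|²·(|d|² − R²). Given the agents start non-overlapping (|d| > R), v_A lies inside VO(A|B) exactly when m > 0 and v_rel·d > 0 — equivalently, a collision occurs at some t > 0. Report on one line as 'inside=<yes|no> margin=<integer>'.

d = (19, -14),  |d|² = 557;  R = 6+7 = 13,  c = 557−13² = 388
v_rel = (3, -1),  |v_rel|² = 10;  v_rel·d = (3)·(19) + (-1)·(-14) = 71
10·t² − 142·t + 388 = 0  ⇒  m = 71² − 10·388 = 1161
m = 1161 > 0,  v_rel·d = 71 > 0  ⇒  inside

inside=yes margin=1161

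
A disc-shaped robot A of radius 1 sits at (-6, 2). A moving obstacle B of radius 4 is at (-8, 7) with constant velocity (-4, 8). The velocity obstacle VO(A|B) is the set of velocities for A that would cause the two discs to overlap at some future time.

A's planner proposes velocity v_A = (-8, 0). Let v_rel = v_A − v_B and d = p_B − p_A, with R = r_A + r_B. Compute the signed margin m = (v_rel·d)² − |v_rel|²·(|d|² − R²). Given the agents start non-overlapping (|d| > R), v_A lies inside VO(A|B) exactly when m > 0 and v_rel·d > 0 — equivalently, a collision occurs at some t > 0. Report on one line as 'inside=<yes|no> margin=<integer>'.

d = (-2, 5),  |d|² = 29;  R = 1+4 = 5,  c = 29−5² = 4
v_rel = (-4, -8),  |v_rel|² = 80;  v_rel·d = (-4)·(-2) + (-8)·(5) = -32
80·t² + 64·t + 4 = 0  ⇒  m = (-32)² − 80·4 = 704
m = 704 > 0,  v_rel·d = -32 < 0  ⇒  outside

inside=no margin=704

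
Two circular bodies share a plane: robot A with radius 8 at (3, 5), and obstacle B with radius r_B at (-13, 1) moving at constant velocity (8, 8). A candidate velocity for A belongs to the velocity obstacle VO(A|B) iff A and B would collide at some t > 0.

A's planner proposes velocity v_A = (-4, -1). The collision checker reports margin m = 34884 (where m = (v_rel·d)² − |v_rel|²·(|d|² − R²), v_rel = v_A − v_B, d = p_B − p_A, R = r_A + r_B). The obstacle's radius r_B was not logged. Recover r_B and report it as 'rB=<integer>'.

m = 34884
d = (-16, -4);  v_rel = (-12, -9),  |v_rel|² = 225
v_rel×d = (-12)·(-4) − (-9)·(-16) = -96
since m = R²·225 − (-96)²:  R² = (9216 + 34884) / 225 = 196
R = √196 = 14  ⇒  r_B = 14 − 8 = 6

rB=6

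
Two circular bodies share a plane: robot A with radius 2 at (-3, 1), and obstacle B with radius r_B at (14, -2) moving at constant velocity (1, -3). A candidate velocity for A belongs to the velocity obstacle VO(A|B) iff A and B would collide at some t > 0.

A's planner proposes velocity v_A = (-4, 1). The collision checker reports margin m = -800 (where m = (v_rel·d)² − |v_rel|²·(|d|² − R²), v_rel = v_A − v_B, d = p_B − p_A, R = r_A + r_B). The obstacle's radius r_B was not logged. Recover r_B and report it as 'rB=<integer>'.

m = -800
d = (17, -3);  v_rel = (-5, 4),  |v_rel|² = 41
v_rel×d = (-5)·(-3) − (4)·(17) = -53
since m = R²·41 − (-53)²:  R² = (2809 + -800) / 41 = 49
R = √49 = 7  ⇒  r_B = 7 − 2 = 5

rB=5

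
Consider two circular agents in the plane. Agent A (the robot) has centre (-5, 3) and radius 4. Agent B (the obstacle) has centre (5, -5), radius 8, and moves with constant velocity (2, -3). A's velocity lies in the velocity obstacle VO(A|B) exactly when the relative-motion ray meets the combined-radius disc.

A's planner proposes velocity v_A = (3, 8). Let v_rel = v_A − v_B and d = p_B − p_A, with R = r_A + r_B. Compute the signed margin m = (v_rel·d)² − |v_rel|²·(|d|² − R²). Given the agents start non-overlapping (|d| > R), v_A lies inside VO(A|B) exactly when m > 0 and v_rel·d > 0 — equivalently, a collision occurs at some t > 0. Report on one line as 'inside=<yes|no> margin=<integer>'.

d = (10, -8),  |d|² = 164;  R = 4+8 = 12,  c = 164−12² = 20
v_rel = (1, 11),  |v_rel|² = 122;  v_rel·d = (1)·(10) + (11)·(-8) = -78
122·t² + 156·t + 20 = 0  ⇒  m = (-78)² − 122·20 = 3644
m = 3644 > 0,  v_rel·d = -78 < 0  ⇒  outside

inside=no margin=3644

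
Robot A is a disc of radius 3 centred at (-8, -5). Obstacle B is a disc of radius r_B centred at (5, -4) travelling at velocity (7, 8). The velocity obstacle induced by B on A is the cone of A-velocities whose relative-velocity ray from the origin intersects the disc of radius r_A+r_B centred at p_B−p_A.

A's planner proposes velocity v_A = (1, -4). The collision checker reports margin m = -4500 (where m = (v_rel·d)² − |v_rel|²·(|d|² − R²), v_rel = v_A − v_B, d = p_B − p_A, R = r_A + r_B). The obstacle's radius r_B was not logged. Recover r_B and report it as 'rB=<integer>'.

m = -4500
d = (13, 1);  v_rel = (-6, -12),  |v_rel|² = 180
v_rel×d = (-6)·(1) − (-12)·(13) = 150
since m = R²·180 − 150²:  R² = (22500 + -4500) / 180 = 100
R = √100 = 10  ⇒  r_B = 10 − 3 = 7

rB=7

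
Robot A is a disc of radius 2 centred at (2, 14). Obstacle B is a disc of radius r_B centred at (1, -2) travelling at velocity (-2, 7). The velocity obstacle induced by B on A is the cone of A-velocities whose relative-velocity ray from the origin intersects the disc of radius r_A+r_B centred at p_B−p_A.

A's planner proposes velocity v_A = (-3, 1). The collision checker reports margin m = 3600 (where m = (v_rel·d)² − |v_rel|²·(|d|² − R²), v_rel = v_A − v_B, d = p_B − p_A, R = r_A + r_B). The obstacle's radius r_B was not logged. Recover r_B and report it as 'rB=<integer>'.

m = 3600
d = (-1, -16);  v_rel = (-1, -6),  |v_rel|² = 37
v_rel×d = (-1)·(-16) − (-6)·(-1) = 10
since m = R²·37 − 10²:  R² = (100 + 3600) / 37 = 100
R = √100 = 10  ⇒  r_B = 10 − 2 = 8

rB=8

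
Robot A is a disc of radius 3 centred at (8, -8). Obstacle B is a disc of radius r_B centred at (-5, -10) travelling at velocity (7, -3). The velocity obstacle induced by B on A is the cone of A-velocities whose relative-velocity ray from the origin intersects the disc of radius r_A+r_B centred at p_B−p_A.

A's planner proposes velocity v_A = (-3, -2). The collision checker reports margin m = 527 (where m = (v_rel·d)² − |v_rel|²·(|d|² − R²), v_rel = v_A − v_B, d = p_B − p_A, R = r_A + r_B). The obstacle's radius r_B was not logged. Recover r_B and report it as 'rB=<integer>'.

m = 527
d = (-13, -2);  v_rel = (-10, 1),  |v_rel|² = 101
v_rel×d = (-10)·(-2) − (1)·(-13) = 33
since m = R²·101 − 33²:  R² = (1089 + 527) / 101 = 16
R = √16 = 4  ⇒  r_B = 4 − 3 = 1

rB=1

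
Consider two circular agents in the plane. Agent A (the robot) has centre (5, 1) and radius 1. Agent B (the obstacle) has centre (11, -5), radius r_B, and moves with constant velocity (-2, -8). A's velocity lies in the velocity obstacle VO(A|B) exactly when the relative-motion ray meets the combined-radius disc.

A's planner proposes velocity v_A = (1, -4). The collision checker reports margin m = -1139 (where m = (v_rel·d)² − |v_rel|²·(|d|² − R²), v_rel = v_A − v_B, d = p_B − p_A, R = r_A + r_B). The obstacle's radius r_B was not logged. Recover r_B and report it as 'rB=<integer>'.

m = -1139
d = (6, -6);  v_rel = (3, 4),  |v_rel|² = 25
v_rel×d = (3)·(-6) − (4)·(6) = -42
since m = R²·25 − (-42)²:  R² = (1764 + -1139) / 25 = 25
R = √25 = 5  ⇒  r_B = 5 − 1 = 4

rB=4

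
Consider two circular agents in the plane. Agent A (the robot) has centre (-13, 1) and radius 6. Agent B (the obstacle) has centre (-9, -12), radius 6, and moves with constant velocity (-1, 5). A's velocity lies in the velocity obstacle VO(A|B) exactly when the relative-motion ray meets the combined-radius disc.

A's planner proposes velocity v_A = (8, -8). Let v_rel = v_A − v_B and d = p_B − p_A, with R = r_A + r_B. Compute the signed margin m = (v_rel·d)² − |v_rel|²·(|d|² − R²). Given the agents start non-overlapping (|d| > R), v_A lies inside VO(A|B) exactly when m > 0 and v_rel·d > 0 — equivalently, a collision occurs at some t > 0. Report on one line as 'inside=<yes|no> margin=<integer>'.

d = (4, -13),  |d|² = 185;  R = 6+6 = 12,  c = 185−12² = 41
v_rel = (9, -13),  |v_rel|² = 250;  v_rel·d = (9)·(4) + (-13)·(-13) = 205
250·t² − 410·t + 41 = 0  ⇒  m = 205² − 250·41 = 31775
m = 31775 > 0,  v_rel·d = 205 > 0  ⇒  inside

inside=yes margin=31775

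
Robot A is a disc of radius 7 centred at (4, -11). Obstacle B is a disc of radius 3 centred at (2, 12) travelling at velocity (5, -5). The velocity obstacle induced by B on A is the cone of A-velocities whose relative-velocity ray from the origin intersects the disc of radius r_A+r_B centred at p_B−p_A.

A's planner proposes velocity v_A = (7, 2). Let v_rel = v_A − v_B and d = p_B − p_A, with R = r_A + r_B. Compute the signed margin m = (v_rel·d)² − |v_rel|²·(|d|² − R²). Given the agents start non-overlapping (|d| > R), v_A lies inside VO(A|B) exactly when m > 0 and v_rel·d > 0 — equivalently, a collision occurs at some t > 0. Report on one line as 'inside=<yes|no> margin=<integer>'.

d = (-2, 23),  |d|² = 533;  R = 7+3 = 10,  c = 533−10² = 433
v_rel = (2, 7),  |v_rel|² = 53;  v_rel·d = (2)·(-2) + (7)·(23) = 157
53·t² − 314·t + 433 = 0  ⇒  m = 157² − 53·433 = 1700
m = 1700 > 0,  v_rel·d = 157 > 0  ⇒  inside

inside=yes margin=1700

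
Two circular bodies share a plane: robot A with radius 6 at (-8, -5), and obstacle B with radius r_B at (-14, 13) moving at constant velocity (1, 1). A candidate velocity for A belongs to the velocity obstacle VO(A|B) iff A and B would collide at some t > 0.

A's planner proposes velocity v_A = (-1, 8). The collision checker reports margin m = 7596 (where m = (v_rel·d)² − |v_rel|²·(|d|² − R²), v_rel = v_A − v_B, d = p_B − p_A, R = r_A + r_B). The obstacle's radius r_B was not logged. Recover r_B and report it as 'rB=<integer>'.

m = 7596
d = (-6, 18);  v_rel = (-2, 7),  |v_rel|² = 53
v_rel×d = (-2)·(18) − (7)·(-6) = 6
since m = R²·53 − 6²:  R² = (36 + 7596) / 53 = 144
R = √144 = 12  ⇒  r_B = 12 − 6 = 6

rB=6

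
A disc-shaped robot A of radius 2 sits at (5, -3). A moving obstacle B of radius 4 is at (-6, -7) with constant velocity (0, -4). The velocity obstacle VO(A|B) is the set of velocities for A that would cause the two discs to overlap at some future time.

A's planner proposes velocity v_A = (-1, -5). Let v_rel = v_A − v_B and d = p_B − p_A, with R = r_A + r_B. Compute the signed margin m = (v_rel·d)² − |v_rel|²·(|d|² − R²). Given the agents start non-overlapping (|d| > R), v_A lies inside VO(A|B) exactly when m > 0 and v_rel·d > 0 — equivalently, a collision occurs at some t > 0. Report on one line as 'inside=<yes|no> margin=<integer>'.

d = (-11, -4),  |d|² = 137;  R = 2+4 = 6,  c = 137−6² = 101
v_rel = (-1, -1),  |v_rel|² = 2;  v_rel·d = (-1)·(-11) + (-1)·(-4) = 15
2·t² − 30·t + 101 = 0  ⇒  m = 15² − 2·101 = 23
m = 23 > 0,  v_rel·d = 15 > 0  ⇒  inside

inside=yes margin=23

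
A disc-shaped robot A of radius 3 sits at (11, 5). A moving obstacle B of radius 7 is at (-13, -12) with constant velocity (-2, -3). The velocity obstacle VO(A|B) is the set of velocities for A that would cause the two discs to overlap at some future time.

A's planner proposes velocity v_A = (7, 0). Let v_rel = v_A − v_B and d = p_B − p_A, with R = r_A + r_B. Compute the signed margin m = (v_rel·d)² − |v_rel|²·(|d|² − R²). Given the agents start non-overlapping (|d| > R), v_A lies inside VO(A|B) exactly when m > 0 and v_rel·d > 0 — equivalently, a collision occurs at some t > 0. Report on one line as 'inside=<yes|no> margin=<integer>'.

d = (-24, -17),  |d|² = 865;  R = 3+7 = 10,  c = 865−10² = 765
v_rel = (9, 3),  |v_rel|² = 90;  v_rel·d = (9)·(-24) + (3)·(-17) = -267
90·t² + 534·t + 765 = 0  ⇒  m = (-267)² − 90·765 = 2439
m = 2439 > 0,  v_rel·d = -267 < 0  ⇒  outside

inside=no margin=2439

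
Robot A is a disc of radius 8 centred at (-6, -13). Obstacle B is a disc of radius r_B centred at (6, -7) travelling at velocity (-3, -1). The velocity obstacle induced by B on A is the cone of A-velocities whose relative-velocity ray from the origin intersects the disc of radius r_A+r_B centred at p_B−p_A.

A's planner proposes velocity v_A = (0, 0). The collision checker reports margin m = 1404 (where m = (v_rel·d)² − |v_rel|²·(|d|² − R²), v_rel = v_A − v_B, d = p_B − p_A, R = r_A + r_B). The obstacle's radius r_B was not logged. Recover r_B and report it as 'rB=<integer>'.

m = 1404
d = (12, 6);  v_rel = (3, 1),  |v_rel|² = 10
v_rel×d = (3)·(6) − (1)·(12) = 6
since m = R²·10 − 6²:  R² = (36 + 1404) / 10 = 144
R = √144 = 12  ⇒  r_B = 12 − 8 = 4

rB=4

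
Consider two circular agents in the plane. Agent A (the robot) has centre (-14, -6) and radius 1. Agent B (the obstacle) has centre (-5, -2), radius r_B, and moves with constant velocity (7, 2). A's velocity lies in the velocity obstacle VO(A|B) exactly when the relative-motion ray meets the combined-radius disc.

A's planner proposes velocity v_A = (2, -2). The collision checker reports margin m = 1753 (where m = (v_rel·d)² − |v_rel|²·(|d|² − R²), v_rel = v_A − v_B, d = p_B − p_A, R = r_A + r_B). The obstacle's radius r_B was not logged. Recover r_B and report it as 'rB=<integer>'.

m = 1753
d = (9, 4);  v_rel = (-5, -4),  |v_rel|² = 41
v_rel×d = (-5)·(4) − (-4)·(9) = 16
since m = R²·41 − 16²:  R² = (256 + 1753) / 41 = 49
R = √49 = 7  ⇒  r_B = 7 − 1 = 6

rB=6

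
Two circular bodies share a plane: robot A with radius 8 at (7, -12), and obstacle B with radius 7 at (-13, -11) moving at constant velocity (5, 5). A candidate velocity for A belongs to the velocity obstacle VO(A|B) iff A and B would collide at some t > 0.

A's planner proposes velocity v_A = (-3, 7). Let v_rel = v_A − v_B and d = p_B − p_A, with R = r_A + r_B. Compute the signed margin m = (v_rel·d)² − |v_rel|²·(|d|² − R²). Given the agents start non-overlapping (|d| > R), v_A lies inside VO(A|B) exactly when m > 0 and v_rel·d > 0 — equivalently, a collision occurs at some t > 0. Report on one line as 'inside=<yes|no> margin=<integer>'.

d = (-20, 1),  |d|² = 401;  R = 8+7 = 15,  c = 401−15² = 176
v_rel = (-8, 2),  |v_rel|² = 68;  v_rel·d = (-8)·(-20) + (2)·(1) = 162
68·t² − 324·t + 176 = 0  ⇒  m = 162² − 68·176 = 14276
m = 14276 > 0,  v_rel·d = 162 > 0  ⇒  inside

inside=yes margin=14276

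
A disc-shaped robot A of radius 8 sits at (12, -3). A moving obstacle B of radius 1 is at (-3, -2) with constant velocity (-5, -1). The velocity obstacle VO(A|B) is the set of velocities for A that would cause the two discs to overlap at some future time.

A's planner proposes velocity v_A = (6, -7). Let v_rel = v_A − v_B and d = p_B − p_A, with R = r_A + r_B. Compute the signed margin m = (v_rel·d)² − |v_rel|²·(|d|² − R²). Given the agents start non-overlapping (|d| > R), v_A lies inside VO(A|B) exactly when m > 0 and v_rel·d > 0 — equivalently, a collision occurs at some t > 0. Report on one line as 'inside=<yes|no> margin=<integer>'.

d = (-15, 1),  |d|² = 226;  R = 8+1 = 9,  c = 226−9² = 145
v_rel = (11, -6),  |v_rel|² = 157;  v_rel·d = (11)·(-15) + (-6)·(1) = -171
157·t² + 342·t + 145 = 0  ⇒  m = (-171)² − 157·145 = 6476
m = 6476 > 0,  v_rel·d = -171 < 0  ⇒  outside

inside=no margin=6476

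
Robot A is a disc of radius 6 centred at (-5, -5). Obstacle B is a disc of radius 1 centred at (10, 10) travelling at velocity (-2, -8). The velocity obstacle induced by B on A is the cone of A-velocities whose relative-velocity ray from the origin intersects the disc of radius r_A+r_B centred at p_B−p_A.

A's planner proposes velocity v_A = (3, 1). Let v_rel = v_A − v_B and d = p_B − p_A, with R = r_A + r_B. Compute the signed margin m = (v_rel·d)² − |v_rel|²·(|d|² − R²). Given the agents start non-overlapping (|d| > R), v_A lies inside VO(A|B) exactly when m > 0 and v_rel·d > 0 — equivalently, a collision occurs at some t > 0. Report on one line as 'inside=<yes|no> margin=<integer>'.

d = (15, 15),  |d|² = 450;  R = 6+1 = 7,  c = 450−7² = 401
v_rel = (5, 9),  |v_rel|² = 106;  v_rel·d = (5)·(15) + (9)·(15) = 210
106·t² − 420·t + 401 = 0  ⇒  m = 210² − 106·401 = 1594
m = 1594 > 0,  v_rel·d = 210 > 0  ⇒  inside

inside=yes margin=1594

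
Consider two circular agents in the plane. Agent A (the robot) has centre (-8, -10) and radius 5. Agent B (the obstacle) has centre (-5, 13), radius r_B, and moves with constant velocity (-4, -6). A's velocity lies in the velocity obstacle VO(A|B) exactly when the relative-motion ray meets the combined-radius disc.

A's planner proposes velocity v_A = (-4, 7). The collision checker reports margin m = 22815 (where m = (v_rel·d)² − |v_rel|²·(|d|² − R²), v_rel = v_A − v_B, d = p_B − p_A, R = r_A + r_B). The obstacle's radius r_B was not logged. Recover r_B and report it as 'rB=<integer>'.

m = 22815
d = (3, 23);  v_rel = (0, 13),  |v_rel|² = 169
v_rel×d = (0)·(23) − (13)·(3) = -39
since m = R²·169 − (-39)²:  R² = (1521 + 22815) / 169 = 144
R = √144 = 12  ⇒  r_B = 12 − 5 = 7

rB=7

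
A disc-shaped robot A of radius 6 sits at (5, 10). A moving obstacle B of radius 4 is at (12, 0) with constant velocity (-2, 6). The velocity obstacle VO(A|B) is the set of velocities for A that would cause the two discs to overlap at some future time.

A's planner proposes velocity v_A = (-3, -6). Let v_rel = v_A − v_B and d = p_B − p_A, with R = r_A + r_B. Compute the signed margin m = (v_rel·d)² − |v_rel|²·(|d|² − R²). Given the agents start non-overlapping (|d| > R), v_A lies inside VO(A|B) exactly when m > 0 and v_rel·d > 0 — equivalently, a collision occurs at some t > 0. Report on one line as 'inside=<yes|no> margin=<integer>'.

d = (7, -10),  |d|² = 149;  R = 6+4 = 10,  c = 149−10² = 49
v_rel = (-1, -12),  |v_rel|² = 145;  v_rel·d = (-1)·(7) + (-12)·(-10) = 113
145·t² − 226·t + 49 = 0  ⇒  m = 113² − 145·49 = 5664
m = 5664 > 0,  v_rel·d = 113 > 0  ⇒  inside

inside=yes margin=5664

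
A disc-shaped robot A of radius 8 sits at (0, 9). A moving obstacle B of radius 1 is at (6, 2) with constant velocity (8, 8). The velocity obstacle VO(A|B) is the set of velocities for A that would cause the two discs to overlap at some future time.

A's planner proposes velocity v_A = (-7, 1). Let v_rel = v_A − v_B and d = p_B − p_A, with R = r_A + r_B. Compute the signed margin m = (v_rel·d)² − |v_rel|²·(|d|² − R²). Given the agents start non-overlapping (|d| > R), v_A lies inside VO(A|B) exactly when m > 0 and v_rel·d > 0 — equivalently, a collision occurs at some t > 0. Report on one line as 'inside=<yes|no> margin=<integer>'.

d = (6, -7),  |d|² = 85;  R = 8+1 = 9,  c = 85−9² = 4
v_rel = (-15, -7),  |v_rel|² = 274;  v_rel·d = (-15)·(6) + (-7)·(-7) = -41
274·t² + 82·t + 4 = 0  ⇒  m = (-41)² − 274·4 = 585
m = 585 > 0,  v_rel·d = -41 < 0  ⇒  outside

inside=no margin=585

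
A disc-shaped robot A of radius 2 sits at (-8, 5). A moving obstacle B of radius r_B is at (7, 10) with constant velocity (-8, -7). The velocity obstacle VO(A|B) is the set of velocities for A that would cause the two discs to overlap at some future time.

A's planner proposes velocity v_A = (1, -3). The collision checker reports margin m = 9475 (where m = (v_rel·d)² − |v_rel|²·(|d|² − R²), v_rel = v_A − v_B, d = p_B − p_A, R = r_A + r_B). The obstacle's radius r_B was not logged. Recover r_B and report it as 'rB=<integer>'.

m = 9475
d = (15, 5);  v_rel = (9, 4),  |v_rel|² = 97
v_rel×d = (9)·(5) − (4)·(15) = -15
since m = R²·97 − (-15)²:  R² = (225 + 9475) / 97 = 100
R = √100 = 10  ⇒  r_B = 10 − 2 = 8

rB=8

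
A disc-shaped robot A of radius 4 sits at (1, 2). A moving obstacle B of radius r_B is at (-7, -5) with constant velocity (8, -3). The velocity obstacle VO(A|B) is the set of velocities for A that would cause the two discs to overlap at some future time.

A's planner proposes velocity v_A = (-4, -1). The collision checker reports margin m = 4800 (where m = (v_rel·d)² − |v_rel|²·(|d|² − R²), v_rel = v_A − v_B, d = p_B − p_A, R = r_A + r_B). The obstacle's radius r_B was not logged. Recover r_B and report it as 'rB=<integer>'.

m = 4800
d = (-8, -7);  v_rel = (-12, 2),  |v_rel|² = 148
v_rel×d = (-12)·(-7) − (2)·(-8) = 100
since m = R²·148 − 100²:  R² = (10000 + 4800) / 148 = 100
R = √100 = 10  ⇒  r_B = 10 − 4 = 6

rB=6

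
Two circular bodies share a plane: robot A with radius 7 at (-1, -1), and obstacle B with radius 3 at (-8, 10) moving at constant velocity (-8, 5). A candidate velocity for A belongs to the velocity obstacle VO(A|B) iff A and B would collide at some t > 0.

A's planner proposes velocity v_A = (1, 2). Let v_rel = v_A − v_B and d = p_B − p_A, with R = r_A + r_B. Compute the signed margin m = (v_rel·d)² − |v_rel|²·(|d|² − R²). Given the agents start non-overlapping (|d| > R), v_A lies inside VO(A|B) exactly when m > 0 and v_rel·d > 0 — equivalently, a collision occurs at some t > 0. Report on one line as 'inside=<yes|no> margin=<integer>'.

d = (-7, 11),  |d|² = 170;  R = 7+3 = 10,  c = 170−10² = 70
v_rel = (9, -3),  |v_rel|² = 90;  v_rel·d = (9)·(-7) + (-3)·(11) = -96
90·t² + 192·t + 70 = 0  ⇒  m = (-96)² − 90·70 = 2916
m = 2916 > 0,  v_rel·d = -96 < 0  ⇒  outside

inside=no margin=2916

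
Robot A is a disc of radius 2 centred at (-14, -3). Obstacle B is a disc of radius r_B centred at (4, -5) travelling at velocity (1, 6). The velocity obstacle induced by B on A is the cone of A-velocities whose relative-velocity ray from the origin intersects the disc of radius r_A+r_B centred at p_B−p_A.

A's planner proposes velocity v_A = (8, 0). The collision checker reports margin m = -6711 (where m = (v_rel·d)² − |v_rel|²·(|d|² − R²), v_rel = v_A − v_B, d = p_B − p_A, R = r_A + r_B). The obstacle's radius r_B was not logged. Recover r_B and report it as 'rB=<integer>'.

m = -6711
d = (18, -2);  v_rel = (7, -6),  |v_rel|² = 85
v_rel×d = (7)·(-2) − (-6)·(18) = 94
since m = R²·85 − 94²:  R² = (8836 + -6711) / 85 = 25
R = √25 = 5  ⇒  r_B = 5 − 2 = 3

rB=3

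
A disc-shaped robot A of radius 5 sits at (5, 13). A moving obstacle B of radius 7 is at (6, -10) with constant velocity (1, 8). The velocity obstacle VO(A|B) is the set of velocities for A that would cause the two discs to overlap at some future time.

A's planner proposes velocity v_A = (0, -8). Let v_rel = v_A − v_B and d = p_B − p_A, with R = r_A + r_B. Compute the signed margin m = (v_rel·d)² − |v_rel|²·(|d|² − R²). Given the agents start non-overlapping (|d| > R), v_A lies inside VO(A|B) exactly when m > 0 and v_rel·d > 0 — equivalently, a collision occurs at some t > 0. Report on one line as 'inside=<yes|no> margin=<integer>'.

d = (1, -23),  |d|² = 530;  R = 5+7 = 12,  c = 530−12² = 386
v_rel = (-1, -16),  |v_rel|² = 257;  v_rel·d = (-1)·(1) + (-16)·(-23) = 367
257·t² − 734·t + 386 = 0  ⇒  m = 367² − 257·386 = 35487
m = 35487 > 0,  v_rel·d = 367 > 0  ⇒  inside

inside=yes margin=35487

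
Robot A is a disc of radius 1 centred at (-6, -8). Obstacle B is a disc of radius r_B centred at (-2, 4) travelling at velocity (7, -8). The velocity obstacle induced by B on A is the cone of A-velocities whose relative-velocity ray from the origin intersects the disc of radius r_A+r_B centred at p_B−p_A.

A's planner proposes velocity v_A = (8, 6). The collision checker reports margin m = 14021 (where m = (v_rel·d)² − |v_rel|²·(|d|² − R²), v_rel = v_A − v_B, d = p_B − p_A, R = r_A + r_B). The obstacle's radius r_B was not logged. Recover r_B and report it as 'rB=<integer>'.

m = 14021
d = (4, 12);  v_rel = (1, 14),  |v_rel|² = 197
v_rel×d = (1)·(12) − (14)·(4) = -44
since m = R²·197 − (-44)²:  R² = (1936 + 14021) / 197 = 81
R = √81 = 9  ⇒  r_B = 9 − 1 = 8

rB=8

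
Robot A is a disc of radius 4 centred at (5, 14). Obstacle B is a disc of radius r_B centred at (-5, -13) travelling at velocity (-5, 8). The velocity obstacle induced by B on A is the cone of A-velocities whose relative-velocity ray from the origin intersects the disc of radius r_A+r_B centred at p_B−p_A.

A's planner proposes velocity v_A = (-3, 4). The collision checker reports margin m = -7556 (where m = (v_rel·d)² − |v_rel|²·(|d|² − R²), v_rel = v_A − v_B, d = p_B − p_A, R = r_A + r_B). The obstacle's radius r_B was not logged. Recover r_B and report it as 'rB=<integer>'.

m = -7556
d = (-10, -27);  v_rel = (2, -4),  |v_rel|² = 20
v_rel×d = (2)·(-27) − (-4)·(-10) = -94
since m = R²·20 − (-94)²:  R² = (8836 + -7556) / 20 = 64
R = √64 = 8  ⇒  r_B = 8 − 4 = 4

rB=4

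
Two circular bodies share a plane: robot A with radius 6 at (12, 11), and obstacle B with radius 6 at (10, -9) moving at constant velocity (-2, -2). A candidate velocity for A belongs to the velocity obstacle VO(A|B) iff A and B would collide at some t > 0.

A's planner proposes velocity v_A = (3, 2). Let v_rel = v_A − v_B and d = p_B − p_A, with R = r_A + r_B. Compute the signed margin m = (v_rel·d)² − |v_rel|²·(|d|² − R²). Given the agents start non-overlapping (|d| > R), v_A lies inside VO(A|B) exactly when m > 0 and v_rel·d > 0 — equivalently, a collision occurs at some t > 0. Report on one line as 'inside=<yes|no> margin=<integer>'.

d = (-2, -20),  |d|² = 404;  R = 6+6 = 12,  c = 404−12² = 260
v_rel = (5, 4),  |v_rel|² = 41;  v_rel·d = (5)·(-2) + (4)·(-20) = -90
41·t² + 180·t + 260 = 0  ⇒  m = (-90)² − 41·260 = -2560
m = -2560 < 0,  v_rel·d = -90 < 0  ⇒  outside

inside=no margin=-2560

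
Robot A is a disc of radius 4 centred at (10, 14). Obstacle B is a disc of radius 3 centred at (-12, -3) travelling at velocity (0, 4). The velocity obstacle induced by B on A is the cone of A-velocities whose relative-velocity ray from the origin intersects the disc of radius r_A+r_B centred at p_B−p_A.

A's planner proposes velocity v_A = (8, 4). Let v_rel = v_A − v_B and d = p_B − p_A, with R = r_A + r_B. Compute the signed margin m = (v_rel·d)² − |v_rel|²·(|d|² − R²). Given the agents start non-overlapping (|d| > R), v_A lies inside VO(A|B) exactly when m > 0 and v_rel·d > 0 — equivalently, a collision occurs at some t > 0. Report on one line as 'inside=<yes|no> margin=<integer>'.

d = (-22, -17),  |d|² = 773;  R = 4+3 = 7,  c = 773−7² = 724
v_rel = (8, 0),  |v_rel|² = 64;  v_rel·d = (8)·(-22) + (0)·(-17) = -176
64·t² + 352·t + 724 = 0  ⇒  m = (-176)² − 64·724 = -15360
m = -15360 < 0,  v_rel·d = -176 < 0  ⇒  outside

inside=no margin=-15360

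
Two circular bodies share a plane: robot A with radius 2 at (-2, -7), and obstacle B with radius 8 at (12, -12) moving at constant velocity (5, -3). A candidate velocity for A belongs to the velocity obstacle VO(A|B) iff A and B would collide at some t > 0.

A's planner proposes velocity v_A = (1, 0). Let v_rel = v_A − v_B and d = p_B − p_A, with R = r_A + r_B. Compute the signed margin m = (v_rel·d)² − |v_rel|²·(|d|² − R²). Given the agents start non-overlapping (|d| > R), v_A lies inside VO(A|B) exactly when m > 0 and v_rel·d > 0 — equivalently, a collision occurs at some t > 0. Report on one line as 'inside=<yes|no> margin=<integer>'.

d = (14, -5),  |d|² = 221;  R = 2+8 = 10,  c = 221−10² = 121
v_rel = (-4, 3),  |v_rel|² = 25;  v_rel·d = (-4)·(14) + (3)·(-5) = -71
25·t² + 142·t + 121 = 0  ⇒  m = (-71)² − 25·121 = 2016
m = 2016 > 0,  v_rel·d = -71 < 0  ⇒  outside

inside=no margin=2016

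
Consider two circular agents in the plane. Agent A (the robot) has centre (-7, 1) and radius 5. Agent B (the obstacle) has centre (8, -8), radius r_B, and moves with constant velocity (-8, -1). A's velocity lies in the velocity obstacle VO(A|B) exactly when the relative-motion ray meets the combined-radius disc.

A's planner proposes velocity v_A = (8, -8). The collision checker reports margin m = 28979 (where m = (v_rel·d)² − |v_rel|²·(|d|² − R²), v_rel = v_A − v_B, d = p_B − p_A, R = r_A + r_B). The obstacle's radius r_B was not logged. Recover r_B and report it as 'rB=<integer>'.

m = 28979
d = (15, -9);  v_rel = (16, -7),  |v_rel|² = 305
v_rel×d = (16)·(-9) − (-7)·(15) = -39
since m = R²·305 − (-39)²:  R² = (1521 + 28979) / 305 = 100
R = √100 = 10  ⇒  r_B = 10 − 5 = 5

rB=5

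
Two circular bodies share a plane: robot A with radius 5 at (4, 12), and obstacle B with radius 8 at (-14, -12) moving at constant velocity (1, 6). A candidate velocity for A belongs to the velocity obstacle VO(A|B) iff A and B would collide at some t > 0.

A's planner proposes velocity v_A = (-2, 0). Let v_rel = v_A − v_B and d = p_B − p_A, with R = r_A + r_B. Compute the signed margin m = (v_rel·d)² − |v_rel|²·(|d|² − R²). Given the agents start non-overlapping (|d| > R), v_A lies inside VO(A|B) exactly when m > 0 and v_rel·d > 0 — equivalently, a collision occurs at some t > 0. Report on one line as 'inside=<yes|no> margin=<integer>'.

d = (-18, -24),  |d|² = 900;  R = 5+8 = 13,  c = 900−13² = 731
v_rel = (-3, -6),  |v_rel|² = 45;  v_rel·d = (-3)·(-18) + (-6)·(-24) = 198
45·t² − 396·t + 731 = 0  ⇒  m = 198² − 45·731 = 6309
m = 6309 > 0,  v_rel·d = 198 > 0  ⇒  inside

inside=yes margin=6309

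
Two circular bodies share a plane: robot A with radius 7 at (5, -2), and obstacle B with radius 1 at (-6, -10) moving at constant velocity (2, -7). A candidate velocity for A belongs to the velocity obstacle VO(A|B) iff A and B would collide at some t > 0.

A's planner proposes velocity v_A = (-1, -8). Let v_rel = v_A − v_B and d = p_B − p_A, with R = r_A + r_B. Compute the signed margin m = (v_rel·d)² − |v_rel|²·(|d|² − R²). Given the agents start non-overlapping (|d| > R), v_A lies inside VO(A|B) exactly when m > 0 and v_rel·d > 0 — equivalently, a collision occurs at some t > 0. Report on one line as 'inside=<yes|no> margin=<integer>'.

d = (-11, -8),  |d|² = 185;  R = 7+1 = 8,  c = 185−8² = 121
v_rel = (-3, -1),  |v_rel|² = 10;  v_rel·d = (-3)·(-11) + (-1)·(-8) = 41
10·t² − 82·t + 121 = 0  ⇒  m = 41² − 10·121 = 471
m = 471 > 0,  v_rel·d = 41 > 0  ⇒  inside

inside=yes margin=471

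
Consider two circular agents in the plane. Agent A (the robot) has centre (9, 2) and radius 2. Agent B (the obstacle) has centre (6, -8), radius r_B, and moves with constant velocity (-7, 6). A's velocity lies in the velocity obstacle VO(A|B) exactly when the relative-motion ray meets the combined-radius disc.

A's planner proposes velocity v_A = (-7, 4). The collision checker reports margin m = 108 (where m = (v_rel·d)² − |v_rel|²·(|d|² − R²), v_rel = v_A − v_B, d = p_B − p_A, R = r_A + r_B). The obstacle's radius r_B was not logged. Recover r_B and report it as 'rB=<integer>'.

m = 108
d = (-3, -10);  v_rel = (0, -2),  |v_rel|² = 4
v_rel×d = (0)·(-10) − (-2)·(-3) = -6
since m = R²·4 − (-6)²:  R² = (36 + 108) / 4 = 36
R = √36 = 6  ⇒  r_B = 6 − 2 = 4

rB=4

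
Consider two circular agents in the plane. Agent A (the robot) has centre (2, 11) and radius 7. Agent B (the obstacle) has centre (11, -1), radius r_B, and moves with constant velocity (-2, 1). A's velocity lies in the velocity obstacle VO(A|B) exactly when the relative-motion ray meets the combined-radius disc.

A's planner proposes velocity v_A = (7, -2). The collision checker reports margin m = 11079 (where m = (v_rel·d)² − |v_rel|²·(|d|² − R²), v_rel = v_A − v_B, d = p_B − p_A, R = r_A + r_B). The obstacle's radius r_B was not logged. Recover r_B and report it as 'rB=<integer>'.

m = 11079
d = (9, -12);  v_rel = (9, -3),  |v_rel|² = 90
v_rel×d = (9)·(-12) − (-3)·(9) = -81
since m = R²·90 − (-81)²:  R² = (6561 + 11079) / 90 = 196
R = √196 = 14  ⇒  r_B = 14 − 7 = 7

rB=7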